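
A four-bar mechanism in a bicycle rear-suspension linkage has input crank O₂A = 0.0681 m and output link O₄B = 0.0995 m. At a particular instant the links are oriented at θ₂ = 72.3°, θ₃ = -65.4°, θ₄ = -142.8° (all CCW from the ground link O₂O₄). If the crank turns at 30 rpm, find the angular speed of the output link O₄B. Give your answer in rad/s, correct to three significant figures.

ω₂ = 3.142 rad/s (from 30 rpm).
Differentiating the loop-closure r₂e^{iθ₂}+r₃e^{iθ₃}=r₁+r₄e^{iθ₄} gives r₂ω₂e^{iθ₂}+r₃ω₃e^{iθ₃}=r₄ω₄e^{iθ₄}.
Eliminating the other unknown: ω₄ = r₂ω₂ sin(θ₂−θ₃) / [r₄ sin(θ₄−θ₃)].
Numerator sine = +0.67301; denominator sine = -0.97592.
Result = 0.0681·3.142·(+0.67301) / (0.0995·(-0.97592)) = -1.4828 rad/s; magnitude 1.4828 rad/s.

1.48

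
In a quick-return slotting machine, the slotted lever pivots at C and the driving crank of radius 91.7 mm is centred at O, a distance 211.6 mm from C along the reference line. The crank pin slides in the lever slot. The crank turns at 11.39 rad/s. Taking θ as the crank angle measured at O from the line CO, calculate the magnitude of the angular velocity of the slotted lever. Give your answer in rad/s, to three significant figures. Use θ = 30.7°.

3.30

ω = 11.39 rad/s
Crank pin A relative to C: A = (d + r cosθ, r sinθ); lever angle φ = atan2(r sinθ, d + r cosθ).
Differentiating tanφ: φ̇ = rω(d cosθ + r)/(d² + r² + 2dr cosθ).
d² + r² + 2dr cosθ = |CA|² = 0.0865521 m²;  d cosθ + r = +0.27364 m.
|ω_lever| = |0.0917·11.39·+0.27364| / 0.0865521 = 3.3022 rad/s.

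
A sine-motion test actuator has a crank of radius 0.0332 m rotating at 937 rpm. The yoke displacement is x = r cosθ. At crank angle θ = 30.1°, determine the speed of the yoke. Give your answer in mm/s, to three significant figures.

1630

ω = 98.12 rad/s (from 937 rpm).
x = r cosθ ⇒ ẋ = −rω sinθ.
|v| = rω|sinθ| = 0.0332·98.12·|sin 30.1°| = 1.6338 m/s = 1633.8 mm/s.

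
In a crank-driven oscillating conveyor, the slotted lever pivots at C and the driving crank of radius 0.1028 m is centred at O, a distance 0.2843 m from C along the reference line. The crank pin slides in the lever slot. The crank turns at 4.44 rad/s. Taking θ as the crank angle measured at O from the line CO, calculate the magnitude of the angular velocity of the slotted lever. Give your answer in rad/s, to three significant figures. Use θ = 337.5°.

1.15

ω = 4.44 rad/s
Crank pin A relative to C: A = (d + r cosθ, r sinθ); lever angle φ = atan2(r sinθ, d + r cosθ).
Differentiating tanφ: φ̇ = rω(d cosθ + r)/(d² + r² + 2dr cosθ).
d² + r² + 2dr cosθ = |CA|² = 0.145397 m²;  d cosθ + r = +0.36546 m.
|ω_lever| = |0.1028·4.44·+0.36546| / 0.145397 = 1.1473 rad/s.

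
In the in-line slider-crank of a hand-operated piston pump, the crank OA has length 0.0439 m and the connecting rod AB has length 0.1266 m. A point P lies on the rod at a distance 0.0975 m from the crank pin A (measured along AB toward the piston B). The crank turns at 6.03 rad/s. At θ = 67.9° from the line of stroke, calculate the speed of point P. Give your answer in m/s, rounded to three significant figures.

ω = 6.03 rad/s.  Crank-pin speed |V_A| = rω = 0.26472 m/s, perpendicular to OA.
Rod angle: sinφ = −(r/L) sinθ ⇒ φ = -18.741°; ω_rod = −rω cosθ/√(L²−r²sin²θ) = -0.83072 rad/s.
V_P = V_A + ω_rod × AP, with AP = 0.0975 m along the rod.
Components: V_Px = −rω sinθ − a·ω_rod·sinφ = -0.27129 m/s;  V_Py = rω cosθ + a·ω_rod·cosφ = +0.022892 m/s.
|V_P| = √(V_Px² + V_Py²) = 0.27225 m/s.

0.272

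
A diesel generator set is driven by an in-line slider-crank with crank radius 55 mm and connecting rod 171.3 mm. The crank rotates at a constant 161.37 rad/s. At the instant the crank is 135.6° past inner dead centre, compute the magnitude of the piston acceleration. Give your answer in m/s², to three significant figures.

ω = 161.4 rad/s
x(θ) = r cosθ + √(L² − r² sin²θ); with ω constant, a = ω²·d²x/dθ².
d²x/dθ² = −r cosθ − r²(cos2θ)/√u − r⁴ sin²2θ/(4u^{3/2}),  u = L² − r² sin²θ = 0.0278629 m².
Substituting r = 0.055 m, L = 0.1713 m, θ = 135.6°: d²x/dθ² = +0.038425 m.
a = ω²·d²x/dθ² = (161.4)²·(+0.038425) = +1000.6 m/s²;  |a| = 1000.6 m/s².

1000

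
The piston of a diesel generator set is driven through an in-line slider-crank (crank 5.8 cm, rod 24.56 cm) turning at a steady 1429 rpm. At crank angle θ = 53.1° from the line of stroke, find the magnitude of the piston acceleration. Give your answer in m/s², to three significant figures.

ω = 2π·1429/60 = 149.6 rad/s
x(θ) = r cosθ + √(L² − r² sin²θ); with ω constant, a = ω²·d²x/dθ².
d²x/dθ² = −r cosθ − r²(cos2θ)/√u − r⁴ sin²2θ/(4u^{3/2}),  u = L² − r² sin²θ = 0.0581681 m².
Substituting r = 0.058 m, L = 0.2456 m, θ = 53.1°: d²x/dθ² = -0.031119 m.
a = ω²·d²x/dθ² = (149.6)²·(-0.031119) = -696.86 m/s²;  |a| = 696.86 m/s².

697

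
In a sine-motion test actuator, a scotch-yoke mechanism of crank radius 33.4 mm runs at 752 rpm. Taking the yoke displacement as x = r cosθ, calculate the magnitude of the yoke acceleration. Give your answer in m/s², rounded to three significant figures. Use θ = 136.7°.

151

ω = 78.75 rad/s (from 752 rpm).
x = r cosθ ⇒ ẍ = −rω² cosθ (ω constant).
|a| = rω²|cosθ| = 0.0334·(78.75)²·|cos 136.7°| = 150.74 m/s².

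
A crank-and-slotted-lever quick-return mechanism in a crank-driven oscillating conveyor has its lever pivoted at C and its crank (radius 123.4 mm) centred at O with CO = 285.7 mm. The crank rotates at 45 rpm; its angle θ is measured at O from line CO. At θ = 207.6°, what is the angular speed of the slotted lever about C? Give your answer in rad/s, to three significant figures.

2.20

ω = 4.712 rad/s (from 45 rpm).
Crank pin A relative to C: A = (d + r cosθ, r sinθ); lever angle φ = atan2(r sinθ, d + r cosθ).
Differentiating tanφ: φ̇ = rω(d cosθ + r)/(d² + r² + 2dr cosθ).
d² + r² + 2dr cosθ = |CA|² = 0.0343652 m²;  d cosθ + r = -0.12979 m.
|ω_lever| = |0.1234·4.712·-0.12979| / 0.0343652 = 2.1962 rad/s.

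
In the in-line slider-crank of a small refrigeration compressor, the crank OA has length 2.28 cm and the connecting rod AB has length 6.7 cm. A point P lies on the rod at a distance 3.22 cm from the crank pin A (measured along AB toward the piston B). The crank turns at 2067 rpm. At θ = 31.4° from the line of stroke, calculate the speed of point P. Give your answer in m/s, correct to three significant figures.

3.66

ω = 216.5 rad/s.  Crank-pin speed |V_A| = rω = 4.9352 m/s, perpendicular to OA.
Rod angle: sinφ = −(r/L) sinθ ⇒ φ = -10.212°; ω_rod = −rω cosθ/√(L²−r²sin²θ) = -63.884 rad/s.
V_P = V_A + ω_rod × AP, with AP = 0.0322 m along the rod.
Components: V_Px = −rω sinθ − a·ω_rod·sinφ = -2.936 m/s;  V_Py = rω cosθ + a·ω_rod·cosφ = +2.188 m/s.
|V_P| = √(V_Px² + V_Py²) = 3.6616 m/s.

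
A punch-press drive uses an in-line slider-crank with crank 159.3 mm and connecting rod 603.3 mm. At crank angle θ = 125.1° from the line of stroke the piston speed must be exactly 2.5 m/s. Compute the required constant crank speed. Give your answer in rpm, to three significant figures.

For an in-line slider-crank, |v_piston| = rω|sinθ|·[1 + r cosθ/√(L² − r² sin²θ)].
With r = 0.1593 m, L = 0.6033 m, θ = 125.1°: the bracketed kinematic factor |dx/dθ| = 0.11006 m.
ω = v/|dx/dθ| = 2.5/0.11006 = 22.714 rad/s.
N = 60ω/(2π) = 216.9 rpm.

217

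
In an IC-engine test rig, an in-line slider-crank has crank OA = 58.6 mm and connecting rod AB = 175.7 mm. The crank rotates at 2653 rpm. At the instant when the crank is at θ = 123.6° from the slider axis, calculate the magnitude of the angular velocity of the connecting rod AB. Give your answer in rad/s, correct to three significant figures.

ω = 277.8 rad/s (converted from 2653 rpm).
The rod makes angle φ with the slider axis where L sinφ = r sinθ; differentiating, L cosφ·φ̇ = r ω cosθ.
L cosφ = √(L² − r² sin²θ) = 0.16878 m.
|ω_rod| = r ω |cosθ| / √(L² − r² sin²θ) = 0.0586·277.8·0.55339/0.16878 = 53.378 rad/s.

53.4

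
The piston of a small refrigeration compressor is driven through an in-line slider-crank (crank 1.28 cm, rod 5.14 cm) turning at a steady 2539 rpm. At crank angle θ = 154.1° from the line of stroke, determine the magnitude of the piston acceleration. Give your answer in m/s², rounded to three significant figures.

672

ω = 2π·2539/60 = 265.9 rad/s
x(θ) = r cosθ + √(L² − r² sin²θ); with ω constant, a = ω²·d²x/dθ².
d²x/dθ² = −r cosθ − r²(cos2θ)/√u − r⁴ sin²2θ/(4u^{3/2}),  u = L² − r² sin²θ = 0.0026107 m².
Substituting r = 0.0128 m, L = 0.0514 m, θ = 154.1°: d²x/dθ² = +0.0095003 m.
a = ω²·d²x/dθ² = (265.9)²·(+0.0095003) = +671.61 m/s²;  |a| = 671.61 m/s².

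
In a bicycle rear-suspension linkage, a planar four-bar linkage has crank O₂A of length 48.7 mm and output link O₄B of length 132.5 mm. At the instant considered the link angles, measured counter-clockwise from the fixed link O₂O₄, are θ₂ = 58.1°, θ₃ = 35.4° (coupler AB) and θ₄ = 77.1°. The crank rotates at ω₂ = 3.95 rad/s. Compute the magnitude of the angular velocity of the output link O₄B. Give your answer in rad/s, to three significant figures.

ω₂ = 3.95 rad/s
Differentiating the loop-closure r₂e^{iθ₂}+r₃e^{iθ₃}=r₁+r₄e^{iθ₄} gives r₂ω₂e^{iθ₂}+r₃ω₃e^{iθ₃}=r₄ω₄e^{iθ₄}.
Eliminating the other unknown: ω₄ = r₂ω₂ sin(θ₂−θ₃) / [r₄ sin(θ₄−θ₃)].
Numerator sine = +0.38591; denominator sine = +0.66523.
Result = 0.0487·3.95·(+0.38591) / (0.1325·(+0.66523)) = +0.84221 rad/s; magnitude 0.84221 rad/s.

0.842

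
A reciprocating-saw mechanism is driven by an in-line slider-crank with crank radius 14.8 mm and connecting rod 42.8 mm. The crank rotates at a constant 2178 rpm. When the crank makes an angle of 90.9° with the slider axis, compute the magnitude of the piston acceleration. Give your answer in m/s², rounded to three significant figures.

296

ω = 2π·2178/60 = 228.1 rad/s
x(θ) = r cosθ + √(L² − r² sin²θ); with ω constant, a = ω²·d²x/dθ².
d²x/dθ² = −r cosθ − r²(cos2θ)/√u − r⁴ sin²2θ/(4u^{3/2}),  u = L² − r² sin²θ = 0.00161285 m².
Substituting r = 0.0148 m, L = 0.0428 m, θ = 90.9°: d²x/dθ² = +0.0056837 m.
a = ω²·d²x/dθ² = (228.1)²·(+0.0056837) = +295.67 m/s²;  |a| = 295.67 m/s².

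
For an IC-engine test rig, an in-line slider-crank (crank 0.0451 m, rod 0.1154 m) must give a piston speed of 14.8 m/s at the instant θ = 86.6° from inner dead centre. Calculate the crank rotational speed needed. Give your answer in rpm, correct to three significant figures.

For an in-line slider-crank, |v_piston| = rω|sinθ|·[1 + r cosθ/√(L² − r² sin²θ)].
With r = 0.0451 m, L = 0.1154 m, θ = 86.6°: the bracketed kinematic factor |dx/dθ| = 0.046154 m.
ω = v/|dx/dθ| = 14.8/0.046154 = 320.67 rad/s.
N = 60ω/(2π) = 3062.1 rpm.

3060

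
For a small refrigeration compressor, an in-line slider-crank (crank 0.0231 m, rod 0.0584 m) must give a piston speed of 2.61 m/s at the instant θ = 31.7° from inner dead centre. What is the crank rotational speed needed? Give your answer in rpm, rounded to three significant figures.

For an in-line slider-crank, |v_piston| = rω|sinθ|·[1 + r cosθ/√(L² − r² sin²θ)].
With r = 0.0231 m, L = 0.0584 m, θ = 31.7°: the bracketed kinematic factor |dx/dθ| = 0.016315 m.
ω = v/|dx/dθ| = 2.61/0.016315 = 159.98 rad/s.
N = 60ω/(2π) = 1527.7 rpm.

1530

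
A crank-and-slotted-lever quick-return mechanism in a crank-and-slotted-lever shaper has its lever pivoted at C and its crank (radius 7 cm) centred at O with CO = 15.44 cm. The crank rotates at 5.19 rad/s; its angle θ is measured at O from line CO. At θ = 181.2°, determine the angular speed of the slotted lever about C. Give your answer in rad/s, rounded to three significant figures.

4.30

ω = 5.19 rad/s
Crank pin A relative to C: A = (d + r cosθ, r sinθ); lever angle φ = atan2(r sinθ, d + r cosθ).
Differentiating tanφ: φ̇ = rω(d cosθ + r)/(d² + r² + 2dr cosθ).
d² + r² + 2dr cosθ = |CA|² = 0.0071281 m²;  d cosθ + r = -0.084366 m.
|ω_lever| = |0.07·5.19·-0.084366| / 0.0071281 = 4.2999 rad/s.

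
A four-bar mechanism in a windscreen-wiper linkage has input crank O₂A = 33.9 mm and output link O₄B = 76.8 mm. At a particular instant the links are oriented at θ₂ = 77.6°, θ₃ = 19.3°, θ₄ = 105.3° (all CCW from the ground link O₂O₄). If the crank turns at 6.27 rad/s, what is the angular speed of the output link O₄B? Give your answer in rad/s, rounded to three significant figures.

ω₂ = 6.27 rad/s
Differentiating the loop-closure r₂e^{iθ₂}+r₃e^{iθ₃}=r₁+r₄e^{iθ₄} gives r₂ω₂e^{iθ₂}+r₃ω₃e^{iθ₃}=r₄ω₄e^{iθ₄}.
Eliminating the other unknown: ω₄ = r₂ω₂ sin(θ₂−θ₃) / [r₄ sin(θ₄−θ₃)].
Numerator sine = +0.85081; denominator sine = +0.99756.
Result = 0.0339·6.27·(+0.85081) / (0.0768·(+0.99756)) = +2.3605 rad/s; magnitude 2.3605 rad/s.

2.36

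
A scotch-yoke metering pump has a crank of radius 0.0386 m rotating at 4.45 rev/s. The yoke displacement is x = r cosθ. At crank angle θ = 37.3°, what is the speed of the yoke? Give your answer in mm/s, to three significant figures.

ω = 27.96 rad/s (from 4.45 rev/s).
x = r cosθ ⇒ ẋ = −rω sinθ.
|v| = rω|sinθ| = 0.0386·27.96·|sin 37.3°| = 0.65402 m/s = 654.02 mm/s.

654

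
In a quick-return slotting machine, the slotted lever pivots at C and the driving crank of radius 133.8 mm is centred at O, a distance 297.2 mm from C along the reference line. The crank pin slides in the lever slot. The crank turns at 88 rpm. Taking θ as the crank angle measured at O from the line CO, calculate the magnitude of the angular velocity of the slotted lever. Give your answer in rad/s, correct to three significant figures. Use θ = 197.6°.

6.06

ω = 9.215 rad/s (from 88 rpm).
Crank pin A relative to C: A = (d + r cosθ, r sinθ); lever angle φ = atan2(r sinθ, d + r cosθ).
Differentiating tanφ: φ̇ = rω(d cosθ + r)/(d² + r² + 2dr cosθ).
d² + r² + 2dr cosθ = |CA|² = 0.0304223 m²;  d cosθ + r = -0.14949 m.
|ω_lever| = |0.1338·9.215·-0.14949| / 0.0304223 = 6.0587 rad/s.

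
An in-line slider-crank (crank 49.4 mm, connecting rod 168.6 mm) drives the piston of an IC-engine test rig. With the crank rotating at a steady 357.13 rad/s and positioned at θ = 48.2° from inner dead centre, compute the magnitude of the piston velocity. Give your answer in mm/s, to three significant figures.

ω = 357.1 rad/s
For an in-line slider-crank, x = r cosθ + √(L² − r² sin²θ), so v = −rω sinθ·[1 + r cosθ/√(L² − r² sin²θ)].
With r = 0.0494 m, L = 0.1686 m, θ = 48.2°: √(L² − r² sin²θ) = 0.16453 m.
v = −0.0494·357.1·0.74548·[1 + 0.0494·0.66653/0.16453] = -15.784 m/s.
|v| = 15.784 m/s = 15784 mm/s.

15800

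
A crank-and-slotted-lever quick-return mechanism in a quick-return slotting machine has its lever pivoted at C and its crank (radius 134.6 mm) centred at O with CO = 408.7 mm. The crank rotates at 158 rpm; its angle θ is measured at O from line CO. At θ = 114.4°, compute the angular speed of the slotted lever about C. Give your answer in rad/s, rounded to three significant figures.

ω = 16.55 rad/s (from 158 rpm).
Crank pin A relative to C: A = (d + r cosθ, r sinθ); lever angle φ = atan2(r sinθ, d + r cosθ).
Differentiating tanφ: φ̇ = rω(d cosθ + r)/(d² + r² + 2dr cosθ).
d² + r² + 2dr cosθ = |CA|² = 0.139702 m²;  d cosθ + r = -0.034236 m.
|ω_lever| = |0.1346·16.55·-0.034236| / 0.139702 = 0.54577 rad/s.

0.546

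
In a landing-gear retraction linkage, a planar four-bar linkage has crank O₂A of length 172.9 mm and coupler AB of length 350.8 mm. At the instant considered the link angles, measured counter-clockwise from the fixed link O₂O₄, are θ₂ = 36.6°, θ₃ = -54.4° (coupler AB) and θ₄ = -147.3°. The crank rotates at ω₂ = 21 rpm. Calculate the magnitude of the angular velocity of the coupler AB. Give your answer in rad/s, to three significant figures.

0.0738

ω₂ = 2.199 rad/s (from 21 rpm).
Differentiating the loop-closure r₂e^{iθ₂}+r₃e^{iθ₃}=r₁+r₄e^{iθ₄} gives r₂ω₂e^{iθ₂}+r₃ω₃e^{iθ₃}=r₄ω₄e^{iθ₄}.
Eliminating the other unknown: ω₃ = r₂ω₂ sin(θ₄−θ₂) / [r₃ sin(θ₃−θ₄)].
Numerator sine = +0.06802; denominator sine = +0.99872.
Result = 0.1729·2.199·(+0.06802) / (0.3508·(+0.99872)) = +0.073815 rad/s; magnitude 0.073815 rad/s.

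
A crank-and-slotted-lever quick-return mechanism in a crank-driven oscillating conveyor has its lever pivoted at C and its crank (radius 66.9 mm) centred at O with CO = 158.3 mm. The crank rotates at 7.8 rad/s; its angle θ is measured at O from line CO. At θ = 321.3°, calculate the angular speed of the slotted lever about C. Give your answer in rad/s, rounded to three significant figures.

2.16

ω = 7.8 rad/s
Crank pin A relative to C: A = (d + r cosθ, r sinθ); lever angle φ = atan2(r sinθ, d + r cosθ).
Differentiating tanφ: φ̇ = rω(d cosθ + r)/(d² + r² + 2dr cosθ).
d² + r² + 2dr cosθ = |CA|² = 0.0460644 m²;  d cosθ + r = +0.19044 m.
|ω_lever| = |0.0669·7.8·+0.19044| / 0.0460644 = 2.1573 rad/s.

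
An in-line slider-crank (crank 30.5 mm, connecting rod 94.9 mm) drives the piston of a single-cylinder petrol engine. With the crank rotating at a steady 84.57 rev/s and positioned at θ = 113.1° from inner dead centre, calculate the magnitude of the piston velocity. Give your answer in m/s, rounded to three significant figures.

ω = 2π·84.6 = 531.4 rad/s
For an in-line slider-crank, x = r cosθ + √(L² − r² sin²θ), so v = −rω sinθ·[1 + r cosθ/√(L² − r² sin²θ)].
With r = 0.0305 m, L = 0.0949 m, θ = 113.1°: √(L² − r² sin²θ) = 0.090658 m.
v = −0.0305·531.4·0.91982·[1 + 0.0305·-0.39234/0.090658] = -12.94 m/s.
|v| = 12.94 m/s.

12.9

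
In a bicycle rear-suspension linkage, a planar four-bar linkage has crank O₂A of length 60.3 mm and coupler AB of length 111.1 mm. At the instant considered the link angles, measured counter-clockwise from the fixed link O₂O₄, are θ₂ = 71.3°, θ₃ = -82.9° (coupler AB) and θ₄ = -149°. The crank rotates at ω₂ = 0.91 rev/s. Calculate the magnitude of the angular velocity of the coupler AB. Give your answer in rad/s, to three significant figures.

2.20

ω₂ = 5.718 rad/s (from 0.91 rev/s).
Differentiating the loop-closure r₂e^{iθ₂}+r₃e^{iθ₃}=r₁+r₄e^{iθ₄} gives r₂ω₂e^{iθ₂}+r₃ω₃e^{iθ₃}=r₄ω₄e^{iθ₄}.
Eliminating the other unknown: ω₃ = r₂ω₂ sin(θ₄−θ₂) / [r₃ sin(θ₃−θ₄)].
Numerator sine = +0.64679; denominator sine = +0.91425.
Result = 0.0603·5.718·(+0.64679) / (0.1111·(+0.91425)) = +2.1954 rad/s; magnitude 2.1954 rad/s.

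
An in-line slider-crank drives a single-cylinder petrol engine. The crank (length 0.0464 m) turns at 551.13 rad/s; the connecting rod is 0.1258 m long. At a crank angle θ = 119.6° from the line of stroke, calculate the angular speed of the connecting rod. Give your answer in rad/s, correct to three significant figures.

106

ω = 551.1 rad/s
The rod makes angle φ with the slider axis where L sinφ = r sinθ; differentiating, L cosφ·φ̇ = r ω cosθ.
L cosφ = √(L² − r² sin²θ) = 0.11916 m.
|ω_rod| = r ω |cosθ| / √(L² − r² sin²θ) = 0.0464·551.1·0.49394/0.11916 = 106.01 rad/s.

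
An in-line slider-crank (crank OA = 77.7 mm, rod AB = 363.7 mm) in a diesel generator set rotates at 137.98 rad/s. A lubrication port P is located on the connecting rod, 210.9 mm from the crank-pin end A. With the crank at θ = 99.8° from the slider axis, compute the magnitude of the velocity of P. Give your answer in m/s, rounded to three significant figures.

10.4

ω = 138 rad/s.  Crank-pin speed |V_A| = rω = 10.721 m/s, perpendicular to OA.
Rod angle: sinφ = −(r/L) sinθ ⇒ φ = -12.153°; ω_rod = −rω cosθ/√(L²−r²sin²θ) = +5.1324 rad/s.
V_P = V_A + ω_rod × AP, with AP = 0.2109 m along the rod.
Components: V_Px = −rω sinθ − a·ω_rod·sinφ = -10.337 m/s;  V_Py = rω cosθ + a·ω_rod·cosφ = -0.76666 m/s.
|V_P| = √(V_Px² + V_Py²) = 10.365 m/s.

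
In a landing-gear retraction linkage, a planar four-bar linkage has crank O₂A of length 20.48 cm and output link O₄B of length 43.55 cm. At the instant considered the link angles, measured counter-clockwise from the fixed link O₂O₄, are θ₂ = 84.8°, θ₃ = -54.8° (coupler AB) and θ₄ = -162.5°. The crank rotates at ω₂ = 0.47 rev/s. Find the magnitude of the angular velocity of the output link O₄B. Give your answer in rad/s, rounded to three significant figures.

0.945

ω₂ = 2.953 rad/s (from 0.47 rev/s).
Differentiating the loop-closure r₂e^{iθ₂}+r₃e^{iθ₃}=r₁+r₄e^{iθ₄} gives r₂ω₂e^{iθ₂}+r₃ω₃e^{iθ₃}=r₄ω₄e^{iθ₄}.
Eliminating the other unknown: ω₄ = r₂ω₂ sin(θ₂−θ₃) / [r₄ sin(θ₄−θ₃)].
Numerator sine = +0.64812; denominator sine = -0.95266.
Result = 0.2048·2.953·(+0.64812) / (0.4355·(-0.95266)) = -0.94479 rad/s; magnitude 0.94479 rad/s.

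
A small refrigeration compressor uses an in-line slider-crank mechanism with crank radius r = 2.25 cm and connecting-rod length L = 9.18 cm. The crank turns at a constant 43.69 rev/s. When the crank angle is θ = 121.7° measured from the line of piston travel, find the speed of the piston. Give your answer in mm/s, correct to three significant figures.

4560

ω = 2π·43.7 = 274.5 rad/s
For an in-line slider-crank, x = r cosθ + √(L² − r² sin²θ), so v = −rω sinθ·[1 + r cosθ/√(L² − r² sin²θ)].
With r = 0.0225 m, L = 0.0918 m, θ = 121.7°: √(L² − r² sin²θ) = 0.089782 m.
v = −0.0225·274.5·0.85081·[1 + 0.0225·-0.52547/0.089782] = -4.563 m/s.
|v| = 4.563 m/s = 4563 mm/s.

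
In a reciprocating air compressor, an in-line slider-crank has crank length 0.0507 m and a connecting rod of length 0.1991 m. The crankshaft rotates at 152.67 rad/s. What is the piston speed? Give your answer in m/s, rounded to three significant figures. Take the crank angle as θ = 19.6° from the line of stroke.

3.22

ω = 152.7 rad/s
For an in-line slider-crank, x = r cosθ + √(L² − r² sin²θ), so v = −rω sinθ·[1 + r cosθ/√(L² − r² sin²θ)].
With r = 0.0507 m, L = 0.1991 m, θ = 19.6°: √(L² − r² sin²θ) = 0.19837 m.
v = −0.0507·152.7·0.33545·[1 + 0.0507·0.94206/0.19837] = -3.2217 m/s.
|v| = 3.2217 m/s.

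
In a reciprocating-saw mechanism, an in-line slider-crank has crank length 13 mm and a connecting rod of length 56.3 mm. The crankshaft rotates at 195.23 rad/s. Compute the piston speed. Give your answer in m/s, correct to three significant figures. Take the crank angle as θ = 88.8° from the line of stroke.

2.55

ω = 195.2 rad/s
For an in-line slider-crank, x = r cosθ + √(L² − r² sin²θ), so v = −rω sinθ·[1 + r cosθ/√(L² − r² sin²θ)].
With r = 0.013 m, L = 0.0563 m, θ = 88.8°: √(L² − r² sin²θ) = 0.054779 m.
v = −0.013·195.2·0.99978·[1 + 0.013·0.02094/0.054779] = -2.55 m/s.
|v| = 2.55 m/s.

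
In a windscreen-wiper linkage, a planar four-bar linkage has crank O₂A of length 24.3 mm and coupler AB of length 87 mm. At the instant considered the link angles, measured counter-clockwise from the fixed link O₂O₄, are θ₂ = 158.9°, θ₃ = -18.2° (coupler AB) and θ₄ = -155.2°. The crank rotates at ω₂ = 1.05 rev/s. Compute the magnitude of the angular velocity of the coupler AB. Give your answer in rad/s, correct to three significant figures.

1.94

ω₂ = 6.597 rad/s (from 1.05 rev/s).
Differentiating the loop-closure r₂e^{iθ₂}+r₃e^{iθ₃}=r₁+r₄e^{iθ₄} gives r₂ω₂e^{iθ₂}+r₃ω₃e^{iθ₃}=r₄ω₄e^{iθ₄}.
Eliminating the other unknown: ω₃ = r₂ω₂ sin(θ₄−θ₂) / [r₃ sin(θ₃−θ₄)].
Numerator sine = +0.71813; denominator sine = +0.68200.
Result = 0.0243·6.597·(+0.71813) / (0.087·(+0.68200)) = +1.9403 rad/s; magnitude 1.9403 rad/s.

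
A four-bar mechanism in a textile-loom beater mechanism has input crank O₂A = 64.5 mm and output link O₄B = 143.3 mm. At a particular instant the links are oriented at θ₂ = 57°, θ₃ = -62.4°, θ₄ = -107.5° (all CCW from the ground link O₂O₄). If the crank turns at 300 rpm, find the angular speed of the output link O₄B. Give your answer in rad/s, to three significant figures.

ω₂ = 31.42 rad/s (from 300 rpm).
Differentiating the loop-closure r₂e^{iθ₂}+r₃e^{iθ₃}=r₁+r₄e^{iθ₄} gives r₂ω₂e^{iθ₂}+r₃ω₃e^{iθ₃}=r₄ω₄e^{iθ₄}.
Eliminating the other unknown: ω₄ = r₂ω₂ sin(θ₂−θ₃) / [r₄ sin(θ₄−θ₃)].
Numerator sine = +0.87121; denominator sine = -0.70834.
Result = 0.0645·31.42·(+0.87121) / (0.1433·(-0.70834)) = -17.392 rad/s; magnitude 17.392 rad/s.

17.4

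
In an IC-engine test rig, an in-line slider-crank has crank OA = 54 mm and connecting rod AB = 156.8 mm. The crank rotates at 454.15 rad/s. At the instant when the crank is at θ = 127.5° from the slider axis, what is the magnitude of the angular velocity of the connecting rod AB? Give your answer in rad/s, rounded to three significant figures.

99.0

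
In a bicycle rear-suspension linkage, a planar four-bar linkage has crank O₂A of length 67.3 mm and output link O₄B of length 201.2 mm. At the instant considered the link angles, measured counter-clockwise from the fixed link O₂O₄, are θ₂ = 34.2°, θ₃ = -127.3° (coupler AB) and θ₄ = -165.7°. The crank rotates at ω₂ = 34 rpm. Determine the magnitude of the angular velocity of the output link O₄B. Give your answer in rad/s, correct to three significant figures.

0.608

ω₂ = 3.56 rad/s (from 34 rpm).
Differentiating the loop-closure r₂e^{iθ₂}+r₃e^{iθ₃}=r₁+r₄e^{iθ₄} gives r₂ω₂e^{iθ₂}+r₃ω₃e^{iθ₃}=r₄ω₄e^{iθ₄}.
Eliminating the other unknown: ω₄ = r₂ω₂ sin(θ₂−θ₃) / [r₄ sin(θ₄−θ₃)].
Numerator sine = +0.31730; denominator sine = -0.62115.
Result = 0.0673·3.56·(+0.31730) / (0.2012·(-0.62115)) = -0.60838 rad/s; magnitude 0.60838 rad/s.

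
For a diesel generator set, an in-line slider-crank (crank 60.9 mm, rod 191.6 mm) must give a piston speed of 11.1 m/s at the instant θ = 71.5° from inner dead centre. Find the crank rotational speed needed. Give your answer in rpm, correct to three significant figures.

1660

For an in-line slider-crank, |v_piston| = rω|sinθ|·[1 + r cosθ/√(L² − r² sin²θ)].
With r = 0.0609 m, L = 0.1916 m, θ = 71.5°: the bracketed kinematic factor |dx/dθ| = 0.063862 m.
ω = v/|dx/dθ| = 11.1/0.063862 = 173.81 rad/s.
N = 60ω/(2π) = 1659.8 rpm.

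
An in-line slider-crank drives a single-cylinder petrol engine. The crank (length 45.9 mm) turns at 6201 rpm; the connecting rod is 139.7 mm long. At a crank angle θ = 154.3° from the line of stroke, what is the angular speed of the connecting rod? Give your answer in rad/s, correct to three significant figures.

194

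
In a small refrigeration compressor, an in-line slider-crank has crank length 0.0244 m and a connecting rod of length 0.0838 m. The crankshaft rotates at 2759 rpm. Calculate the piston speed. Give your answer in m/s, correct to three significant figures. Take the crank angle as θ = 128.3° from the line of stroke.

ω = 2π·2759/60 = 288.9 rad/s
For an in-line slider-crank, x = r cosθ + √(L² − r² sin²θ), so v = −rω sinθ·[1 + r cosθ/√(L² − r² sin²θ)].
With r = 0.0244 m, L = 0.0838 m, θ = 128.3°: √(L² − r² sin²θ) = 0.081583 m.
v = −0.0244·288.9·0.78478·[1 + 0.0244·-0.61978/0.081583] = -4.5069 m/s.
|v| = 4.5069 m/s.

4.51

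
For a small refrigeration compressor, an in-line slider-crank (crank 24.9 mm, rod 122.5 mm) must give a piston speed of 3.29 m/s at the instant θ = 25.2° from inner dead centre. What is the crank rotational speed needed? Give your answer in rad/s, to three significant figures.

262

For an in-line slider-crank, |v_piston| = rω|sinθ|·[1 + r cosθ/√(L² − r² sin²θ)].
With r = 0.0249 m, L = 0.1225 m, θ = 25.2°: the bracketed kinematic factor |dx/dθ| = 0.012559 m.
ω = v/|dx/dθ| = 3.29/0.012559 = 261.96 rad/s.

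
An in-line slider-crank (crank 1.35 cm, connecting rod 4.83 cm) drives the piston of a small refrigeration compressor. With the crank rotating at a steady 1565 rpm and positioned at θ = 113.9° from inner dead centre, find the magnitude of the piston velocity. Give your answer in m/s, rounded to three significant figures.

ω = 2π·1565/60 = 163.9 rad/s
For an in-line slider-crank, x = r cosθ + √(L² − r² sin²θ), so v = −rω sinθ·[1 + r cosθ/√(L² − r² sin²θ)].
With r = 0.0135 m, L = 0.0483 m, θ = 113.9°: √(L² − r² sin²θ) = 0.046696 m.
v = −0.0135·163.9·0.91425·[1 + 0.0135·-0.40514/0.046696] = -1.7858 m/s.
|v| = 1.7858 m/s.

1.79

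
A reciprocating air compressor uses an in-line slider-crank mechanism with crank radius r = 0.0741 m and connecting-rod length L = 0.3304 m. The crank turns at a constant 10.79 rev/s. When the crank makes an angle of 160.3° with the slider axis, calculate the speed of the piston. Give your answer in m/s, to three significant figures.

ω = 2π·10.8 = 67.8 rad/s
For an in-line slider-crank, x = r cosθ + √(L² − r² sin²θ), so v = −rω sinθ·[1 + r cosθ/√(L² − r² sin²θ)].
With r = 0.0741 m, L = 0.3304 m, θ = 160.3°: √(L² − r² sin²θ) = 0.32945 m.
v = −0.0741·67.8·0.33710·[1 + 0.0741·-0.94147/0.32945] = -1.3349 m/s.
|v| = 1.3349 m/s.

1.33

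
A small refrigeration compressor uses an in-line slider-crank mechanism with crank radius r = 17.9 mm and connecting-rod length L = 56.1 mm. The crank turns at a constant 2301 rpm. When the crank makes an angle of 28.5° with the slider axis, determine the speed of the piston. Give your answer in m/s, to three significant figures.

ω = 2π·2301/60 = 241 rad/s
For an in-line slider-crank, x = r cosθ + √(L² − r² sin²θ), so v = −rω sinθ·[1 + r cosθ/√(L² − r² sin²θ)].
With r = 0.0179 m, L = 0.0561 m, θ = 28.5°: √(L² − r² sin²θ) = 0.055446 m.
v = −0.0179·241·0.47716·[1 + 0.0179·0.87882/0.055446] = -2.642 m/s.
|v| = 2.642 m/s.

2.64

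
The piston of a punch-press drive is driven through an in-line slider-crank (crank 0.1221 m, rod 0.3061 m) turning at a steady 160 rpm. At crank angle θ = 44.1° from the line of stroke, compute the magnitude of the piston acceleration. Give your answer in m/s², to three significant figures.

25.7

ω = 2π·160/60 = 16.76 rad/s
x(θ) = r cosθ + √(L² − r² sin²θ); with ω constant, a = ω²·d²x/dθ².
d²x/dθ² = −r cosθ − r²(cos2θ)/√u − r⁴ sin²2θ/(4u^{3/2}),  u = L² − r² sin²θ = 0.0864771 m².
Substituting r = 0.1221 m, L = 0.3061 m, θ = 44.1°: d²x/dθ² = -0.091458 m.
a = ω²·d²x/dθ² = (16.76)²·(-0.091458) = -25.676 m/s²;  |a| = 25.676 m/s².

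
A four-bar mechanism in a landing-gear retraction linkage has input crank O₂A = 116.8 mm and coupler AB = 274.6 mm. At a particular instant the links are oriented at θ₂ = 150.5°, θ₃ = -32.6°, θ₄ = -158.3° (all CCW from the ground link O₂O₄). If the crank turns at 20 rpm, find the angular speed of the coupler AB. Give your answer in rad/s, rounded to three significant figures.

0.855

ω₂ = 2.094 rad/s (from 20 rpm).
Differentiating the loop-closure r₂e^{iθ₂}+r₃e^{iθ₃}=r₁+r₄e^{iθ₄} gives r₂ω₂e^{iθ₂}+r₃ω₃e^{iθ₃}=r₄ω₄e^{iθ₄}.
Eliminating the other unknown: ω₃ = r₂ω₂ sin(θ₄−θ₂) / [r₃ sin(θ₃−θ₄)].
Numerator sine = +0.77934; denominator sine = +0.81208.
Result = 0.1168·2.094·(+0.77934) / (0.2746·(+0.81208)) = +0.85492 rad/s; magnitude 0.85492 rad/s.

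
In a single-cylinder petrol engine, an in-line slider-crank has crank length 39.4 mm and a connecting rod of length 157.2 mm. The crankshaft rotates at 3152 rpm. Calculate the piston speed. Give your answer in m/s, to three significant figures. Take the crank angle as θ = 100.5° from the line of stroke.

ω = 2π·3152/60 = 330.1 rad/s
For an in-line slider-crank, x = r cosθ + √(L² − r² sin²θ), so v = −rω sinθ·[1 + r cosθ/√(L² − r² sin²θ)].
With r = 0.0394 m, L = 0.1572 m, θ = 100.5°: √(L² − r² sin²θ) = 0.15235 m.
v = −0.0394·330.1·0.98325·[1 + 0.0394·-0.18224/0.15235] = -12.185 m/s.
|v| = 12.185 m/s.

12.2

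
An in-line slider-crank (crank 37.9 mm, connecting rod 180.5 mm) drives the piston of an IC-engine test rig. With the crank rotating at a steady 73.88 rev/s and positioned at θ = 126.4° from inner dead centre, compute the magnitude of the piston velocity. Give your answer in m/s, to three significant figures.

ω = 2π·73.9 = 464.2 rad/s
For an in-line slider-crank, x = r cosθ + √(L² − r² sin²θ), so v = −rω sinθ·[1 + r cosθ/√(L² − r² sin²θ)].
With r = 0.0379 m, L = 0.1805 m, θ = 126.4°: √(L² − r² sin²θ) = 0.1779 m.
v = −0.0379·464.2·0.80489·[1 + 0.0379·-0.59342/0.1779] = -12.37 m/s.
|v| = 12.37 m/s.

12.4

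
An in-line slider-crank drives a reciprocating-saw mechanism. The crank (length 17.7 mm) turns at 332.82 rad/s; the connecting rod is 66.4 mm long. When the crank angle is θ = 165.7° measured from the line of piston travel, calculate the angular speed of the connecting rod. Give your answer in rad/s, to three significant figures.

ω = 332.8 rad/s
The rod makes angle φ with the slider axis where L sinφ = r sinθ; differentiating, L cosφ·φ̇ = r ω cosθ.
L cosφ = √(L² − r² sin²θ) = 0.066256 m.
|ω_rod| = r ω |cosθ| / √(L² − r² sin²θ) = 0.0177·332.8·0.96902/0.066256 = 86.157 rad/s.

86.2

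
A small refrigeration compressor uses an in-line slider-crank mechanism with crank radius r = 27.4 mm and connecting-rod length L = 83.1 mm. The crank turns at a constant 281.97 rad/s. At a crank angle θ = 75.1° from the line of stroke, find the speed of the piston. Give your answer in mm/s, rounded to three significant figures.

ω = 282 rad/s
For an in-line slider-crank, x = r cosθ + √(L² − r² sin²θ), so v = −rω sinθ·[1 + r cosθ/√(L² − r² sin²θ)].
With r = 0.0274 m, L = 0.0831 m, θ = 75.1°: √(L² − r² sin²θ) = 0.078769 m.
v = −0.0274·282·0.96638·[1 + 0.0274·0.25713/0.078769] = -8.134 m/s.
|v| = 8.134 m/s = 8134 mm/s.

8130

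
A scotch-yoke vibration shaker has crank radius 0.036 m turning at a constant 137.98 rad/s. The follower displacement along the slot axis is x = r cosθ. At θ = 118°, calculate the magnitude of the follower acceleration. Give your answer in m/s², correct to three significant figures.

322

ω = 138 rad/s
x = r cosθ ⇒ ẍ = −rω² cosθ (ω constant).
|a| = rω²|cosθ| = 0.036·(138)²·|cos 118°| = 321.77 m/s².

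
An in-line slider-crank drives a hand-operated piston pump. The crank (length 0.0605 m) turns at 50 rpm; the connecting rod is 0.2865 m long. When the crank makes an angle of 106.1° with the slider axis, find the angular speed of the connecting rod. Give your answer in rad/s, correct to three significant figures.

0.313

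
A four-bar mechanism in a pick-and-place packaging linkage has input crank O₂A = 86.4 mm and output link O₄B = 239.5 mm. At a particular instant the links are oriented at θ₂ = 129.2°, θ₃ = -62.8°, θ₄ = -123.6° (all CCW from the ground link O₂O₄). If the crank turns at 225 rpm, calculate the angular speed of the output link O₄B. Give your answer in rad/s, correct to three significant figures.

ω₂ = 23.56 rad/s (from 225 rpm).
Differentiating the loop-closure r₂e^{iθ₂}+r₃e^{iθ₃}=r₁+r₄e^{iθ₄} gives r₂ω₂e^{iθ₂}+r₃ω₃e^{iθ₃}=r₄ω₄e^{iθ₄}.
Eliminating the other unknown: ω₄ = r₂ω₂ sin(θ₂−θ₃) / [r₄ sin(θ₄−θ₃)].
Numerator sine = -0.20791; denominator sine = -0.87292.
Result = 0.0864·23.56·(-0.20791) / (0.2395·(-0.87292)) = +2.0245 rad/s; magnitude 2.0245 rad/s.

2.02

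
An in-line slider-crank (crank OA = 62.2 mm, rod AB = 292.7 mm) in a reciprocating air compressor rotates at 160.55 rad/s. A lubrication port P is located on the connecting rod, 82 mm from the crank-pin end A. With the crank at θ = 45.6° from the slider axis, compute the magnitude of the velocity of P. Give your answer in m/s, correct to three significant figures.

8.98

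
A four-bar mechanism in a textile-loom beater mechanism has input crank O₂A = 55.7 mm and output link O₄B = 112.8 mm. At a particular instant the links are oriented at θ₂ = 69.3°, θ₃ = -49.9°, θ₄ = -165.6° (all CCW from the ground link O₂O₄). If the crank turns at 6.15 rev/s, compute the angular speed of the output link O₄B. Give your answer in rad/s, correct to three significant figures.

ω₂ = 38.64 rad/s (from 6.15 rev/s).
Differentiating the loop-closure r₂e^{iθ₂}+r₃e^{iθ₃}=r₁+r₄e^{iθ₄} gives r₂ω₂e^{iθ₂}+r₃ω₃e^{iθ₃}=r₄ω₄e^{iθ₄}.
Eliminating the other unknown: ω₄ = r₂ω₂ sin(θ₂−θ₃) / [r₄ sin(θ₄−θ₃)].
Numerator sine = +0.87292; denominator sine = -0.90108.
Result = 0.0557·38.64·(+0.87292) / (0.1128·(-0.90108)) = -18.485 rad/s; magnitude 18.485 rad/s.

18.5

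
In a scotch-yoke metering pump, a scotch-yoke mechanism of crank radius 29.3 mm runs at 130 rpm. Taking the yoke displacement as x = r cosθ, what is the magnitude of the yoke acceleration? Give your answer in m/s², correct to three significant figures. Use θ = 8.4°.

5.37

ω = 13.61 rad/s (from 130 rpm).
x = r cosθ ⇒ ẍ = −rω² cosθ (ω constant).
|a| = rω²|cosθ| = 0.0293·(13.61)²·|cos 8.4°| = 5.3719 m/s².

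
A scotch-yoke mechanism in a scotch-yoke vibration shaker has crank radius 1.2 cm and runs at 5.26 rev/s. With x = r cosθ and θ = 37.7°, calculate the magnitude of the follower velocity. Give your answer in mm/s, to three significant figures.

ω = 33.05 rad/s (from 5.26 rev/s).
x = r cosθ ⇒ ẋ = −rω sinθ.
|v| = rω|sinθ| = 0.012·33.05·|sin 37.7°| = 0.24253 m/s = 242.53 mm/s.

243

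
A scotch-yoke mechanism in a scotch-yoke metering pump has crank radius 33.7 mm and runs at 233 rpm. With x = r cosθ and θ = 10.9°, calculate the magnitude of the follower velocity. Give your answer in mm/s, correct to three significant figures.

155

ω = 24.4 rad/s (from 233 rpm).
x = r cosθ ⇒ ẋ = −rω sinθ.
|v| = rω|sinθ| = 0.0337·24.4·|sin 10.9°| = 0.15549 m/s = 155.49 mm/s.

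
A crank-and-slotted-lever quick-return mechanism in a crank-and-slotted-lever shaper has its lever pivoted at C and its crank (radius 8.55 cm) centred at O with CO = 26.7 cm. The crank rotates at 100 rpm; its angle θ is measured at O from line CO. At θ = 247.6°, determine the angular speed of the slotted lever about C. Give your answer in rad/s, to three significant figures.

0.238

ω = 10.47 rad/s (from 100 rpm).
Crank pin A relative to C: A = (d + r cosθ, r sinθ); lever angle φ = atan2(r sinθ, d + r cosθ).
Differentiating tanφ: φ̇ = rω(d cosθ + r)/(d² + r² + 2dr cosθ).
d² + r² + 2dr cosθ = |CA|² = 0.0612007 m²;  d cosθ + r = -0.016246 m.
|ω_lever| = |0.0855·10.47·-0.016246| / 0.0612007 = 0.23767 rad/s.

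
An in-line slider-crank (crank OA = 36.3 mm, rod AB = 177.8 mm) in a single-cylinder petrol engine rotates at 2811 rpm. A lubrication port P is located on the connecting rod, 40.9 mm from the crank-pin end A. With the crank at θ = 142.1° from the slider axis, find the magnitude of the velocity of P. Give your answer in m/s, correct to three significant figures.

9.06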